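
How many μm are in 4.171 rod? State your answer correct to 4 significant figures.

2.098e+7 micrometers

1 rod = 5.02920e+6 micrometers.
So 4.171 × 5.02920e+6 ≈ 2.098e+7 μm.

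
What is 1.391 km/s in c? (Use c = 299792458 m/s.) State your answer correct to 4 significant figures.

4.640 × 10^-6 times the speed of light

1 kilometer per second = 3.33564 × 10^-6 c.
Thus 1.391 × 3.33564 × 10^-6 ≈ 4.640 × 10^-6 c.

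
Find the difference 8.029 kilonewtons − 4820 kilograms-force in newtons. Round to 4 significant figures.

-39240 newtons

8.029 kN = 8029.00 N and 4820 kgf = 47268.1 N.
8029.00 − 47268.1 ≈ -39240 N.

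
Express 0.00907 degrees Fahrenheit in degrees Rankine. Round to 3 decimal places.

°R = °F + 459.67.
Applying the formula gives 459.679 °R.

459.679 °R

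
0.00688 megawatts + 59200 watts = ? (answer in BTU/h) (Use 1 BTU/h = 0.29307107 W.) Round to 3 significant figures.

225000 BTU/h

0.00688 MW = 23475.5 BTU/h and 59200 W = 201999 BTU/h.
23475.5 + 201999 ≈ 225000 BTU/h.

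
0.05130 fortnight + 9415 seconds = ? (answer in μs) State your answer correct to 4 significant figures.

0.05130 fortnight = 6.20525 × 10^10 μs and 9415 s = 9.41500 × 10^9 μs.
6.20525 × 10^10 + 9.41500 × 10^9 ≈ 7.147 × 10^10 μs.

7.147 × 10^10 microseconds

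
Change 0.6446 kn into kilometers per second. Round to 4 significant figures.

1 knot = 0.000514444 km/s.
Thus 0.6446 × 0.000514444 ≈ 0.0003316 km/s.

0.0003316 km/s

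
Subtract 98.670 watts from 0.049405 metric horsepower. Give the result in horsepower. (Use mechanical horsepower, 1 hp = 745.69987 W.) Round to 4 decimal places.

0.049405 PS = 0.0487291 hp and 98.670 W = 0.132319 hp.
0.0487291 − 0.132319 ≈ -0.0836 hp.

-0.0836 horsepower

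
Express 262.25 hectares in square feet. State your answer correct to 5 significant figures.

2.8228 × 10^7 square feet

1 ha = 107639 square feet.
Thus 262.25 × 107639 ≈ 2.8228 × 10^7 ft².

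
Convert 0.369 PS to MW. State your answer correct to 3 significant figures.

1 metric horsepower = 0.000735499 MW.
So 0.369 × 0.000735499 ≈ 0.000271 MW.

0.000271 megawatts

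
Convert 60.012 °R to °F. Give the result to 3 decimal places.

°R = °F + 459.67.
Applying the formula gives -399.658 °F.

-399.658 °F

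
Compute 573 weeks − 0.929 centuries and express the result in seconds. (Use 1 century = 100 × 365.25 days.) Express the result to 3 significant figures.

-2.59 × 10^9 s

573 wk = 3.46550 × 10^8 s and 0.929 century = 2.93170 × 10^9 s.
3.46550 × 10^8 − 2.93170 × 10^9 ≈ -2.59 × 10^9 s.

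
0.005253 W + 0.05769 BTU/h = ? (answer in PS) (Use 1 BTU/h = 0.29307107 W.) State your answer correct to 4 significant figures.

3.013e-5 PS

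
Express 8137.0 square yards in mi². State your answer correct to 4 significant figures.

0.002627 mi²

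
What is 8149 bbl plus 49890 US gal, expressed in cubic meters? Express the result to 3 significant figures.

1480 m³

8149 bbl = 1295.59 m³ and 49890 US gal = 188.854 m³.
1295.59 + 188.854 ≈ 1480 m³.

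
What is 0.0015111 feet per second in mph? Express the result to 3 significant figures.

0.00103 mph

1 foot per second = 0.681818 mph.
So 0.0015111 × 0.681818 ≈ 0.00103 mph.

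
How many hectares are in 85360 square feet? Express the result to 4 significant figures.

1 square foot = 9.29030e-6 hectares.
Thus 85360 × 9.29030e-6 ≈ 0.7930 ha.

0.7930 ha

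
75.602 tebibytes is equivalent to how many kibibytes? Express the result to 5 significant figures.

8.1177e+10 KiB

1 TiB = 1.07374e+9 kibibytes.
Then 75.602 × 1.07374e+9 ≈ 8.1177e+10 KiB.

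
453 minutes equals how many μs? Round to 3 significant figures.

2.72 × 10^10 μs

1 min = 6.00000 × 10^7 μs.
Then 453 × 6.00000 × 10^7 ≈ 2.72 × 10^10 μs.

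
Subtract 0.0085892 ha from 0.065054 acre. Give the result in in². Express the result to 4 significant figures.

274900 in²

0.065054 acre = 408060 in² and 0.0085892 ha = 133133 in².
408060 − 133133 ≈ 274900 in².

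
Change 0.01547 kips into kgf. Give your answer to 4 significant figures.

7.017 kgf

1 kip = 453.592 kilograms-force.
0.01547 × 453.592 ≈ 7.017 kgf.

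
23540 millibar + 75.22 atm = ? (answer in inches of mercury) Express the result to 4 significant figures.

2946 inHg

23540 mbar = 695.136 inHg and 75.22 atm = 2250.68 inHg.
695.136 + 2250.68 ≈ 2946 inHg.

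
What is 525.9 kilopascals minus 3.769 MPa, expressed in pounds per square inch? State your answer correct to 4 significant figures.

525.9 kPa = 76.2753 psi and 3.769 MPa = 546.647 psi.
76.2753 − 546.647 ≈ -470.4 psi.

-470.4 psi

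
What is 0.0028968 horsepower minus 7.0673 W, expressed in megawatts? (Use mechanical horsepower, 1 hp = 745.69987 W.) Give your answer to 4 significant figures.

-4.907 × 10^-6 megawatts

0.0028968 hp = 2.16014 × 10^-6 MW and 7.0673 W = 7.06730 × 10^-6 MW.
2.16014 × 10^-6 − 7.06730 × 10^-6 ≈ -4.907 × 10^-6 MW.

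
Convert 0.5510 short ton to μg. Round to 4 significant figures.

4.999e+11 μg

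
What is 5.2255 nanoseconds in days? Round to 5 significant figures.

6.0480 × 10^-14 days

1 ns = 1.15741 × 10^-14 days.
Thus 5.2255 × 1.15741 × 10^-14 ≈ 6.0480 × 10^-14 d.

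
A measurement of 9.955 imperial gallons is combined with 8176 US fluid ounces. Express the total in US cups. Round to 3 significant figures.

1210 US cup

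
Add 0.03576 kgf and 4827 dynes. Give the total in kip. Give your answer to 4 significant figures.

8.969e-5 kip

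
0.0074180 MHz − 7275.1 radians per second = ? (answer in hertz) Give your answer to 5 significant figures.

6260.1 Hz

0.0074180 MHz = 7418.00 Hz and 7275.1 rad/s = 1157.87 Hz.
7418.00 − 1157.87 ≈ 6260.1 Hz.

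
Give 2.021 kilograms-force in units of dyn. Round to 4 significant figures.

1 kgf = 980665 dynes.
2.021 × 980665 ≈ 1.982 × 10^6 dyn.

1.982 × 10^6 dyn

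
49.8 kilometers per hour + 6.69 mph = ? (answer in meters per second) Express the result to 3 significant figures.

16.8 m/s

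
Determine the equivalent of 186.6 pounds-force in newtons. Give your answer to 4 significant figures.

1 lbf = 4.44822 newtons.
So 186.6 × 4.44822 ≈ 830.0 N.

830.0 N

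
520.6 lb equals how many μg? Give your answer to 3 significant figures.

1 lb = 4.53592e+8 μg.
So 520.6 × 4.53592e+8 ≈ 2.36e+11 μg.

2.36e+11 micrograms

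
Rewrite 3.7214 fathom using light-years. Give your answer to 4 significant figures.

7.194 × 10^-16 light-years

1 fathom = 1.93304 × 10^-16 ly.
So 3.7214 × 1.93304 × 10^-16 ≈ 7.194 × 10^-16 ly.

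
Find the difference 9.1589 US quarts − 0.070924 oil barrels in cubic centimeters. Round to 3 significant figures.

9.1589 US qt = 8667.55 cm³ and 0.070924 bbl = 11276.0 cm³.
8667.55 − 11276.0 ≈ -2610 cm³.

-2610 cm³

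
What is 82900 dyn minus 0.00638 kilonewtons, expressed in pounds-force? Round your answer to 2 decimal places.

82900 dyn = 0.186367 lbf and 0.00638 kN = 1.43428 lbf.
0.186367 − 1.43428 ≈ -1.25 lbf.

-1.25 lbf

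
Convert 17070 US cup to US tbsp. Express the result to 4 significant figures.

273100 US tablespoons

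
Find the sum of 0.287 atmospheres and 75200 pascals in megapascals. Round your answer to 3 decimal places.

0.104 MPa

0.287 atm = 0.0290803 MPa and 75200 Pa = 0.0752000 MPa.
0.0290803 + 0.0752000 ≈ 0.104 MPa.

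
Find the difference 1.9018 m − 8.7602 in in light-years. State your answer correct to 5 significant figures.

1.9018 m = 2.01020 × 10^-16 ly and 8.7602 in = 2.35192 × 10^-17 ly.
2.01020 × 10^-16 − 2.35192 × 10^-17 ≈ 1.7750 × 10^-16 ly.

1.7750 × 10^-16 light-years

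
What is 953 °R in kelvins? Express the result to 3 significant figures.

°R = K × 9/5.
Applying the formula gives 529 K.

529 kelvins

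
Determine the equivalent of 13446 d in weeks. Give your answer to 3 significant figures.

1920 wk

1 day = 0.142857 wk.
13446 × 0.142857 ≈ 1920 wk.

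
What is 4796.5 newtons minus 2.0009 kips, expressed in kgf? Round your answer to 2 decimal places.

4796.5 N = 489.107 kgf and 2.0009 kip = 907.593 kgf.
489.107 − 907.593 ≈ -418.49 kgf.

-418.49 kgf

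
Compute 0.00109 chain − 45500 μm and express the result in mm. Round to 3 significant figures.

0.00109 chain = 21.9273 mm and 45500 μm = 45.5000 mm.
21.9273 − 45.5000 ≈ -23.6 mm.

-23.6 mm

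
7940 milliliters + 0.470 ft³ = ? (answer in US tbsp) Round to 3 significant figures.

1440 US tbsp

7940 mL = 536.967 US tbsp and 0.470 ft³ = 900.056 US tbsp.
536.967 + 900.056 ≈ 1440 US tbsp.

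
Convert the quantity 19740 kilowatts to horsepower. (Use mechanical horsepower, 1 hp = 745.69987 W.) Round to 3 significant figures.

1 kW = 1.34102 hp.
Then 19740 × 1.34102 ≈ 26500 hp.

26500 hp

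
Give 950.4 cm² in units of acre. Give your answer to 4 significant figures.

2.348e-5 acres

1 square centimeter = 2.47105e-8 acre.
Thus 950.4 × 2.47105e-8 ≈ 2.348e-5 acre.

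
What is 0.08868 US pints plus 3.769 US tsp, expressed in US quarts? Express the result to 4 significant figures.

0.08868 US pt = 0.0443400 US qt and 3.769 US tsp = 0.0196302 US qt.
0.0443400 + 0.0196302 ≈ 0.06397 US qt.

0.06397 US qt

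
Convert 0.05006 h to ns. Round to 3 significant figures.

1 h = 3.60000 × 10^12 nanoseconds.
So 0.05006 × 3.60000 × 10^12 ≈ 1.80 × 10^11 ns.

1.80 × 10^11 nanoseconds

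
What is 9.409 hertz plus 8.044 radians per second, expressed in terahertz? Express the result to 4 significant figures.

9.409 Hz = 9.40900e-12 THz and 8.044 rad/s = 1.28024e-12 THz.
9.40900e-12 + 1.28024e-12 ≈ 1.069e-11 THz.

1.069e-11 terahertz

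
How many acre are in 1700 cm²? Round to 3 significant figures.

1 square centimeter = 2.47105e-8 acres.
Thus 1700 × 2.47105e-8 ≈ 4.20e-5 acre.

4.20e-5 acre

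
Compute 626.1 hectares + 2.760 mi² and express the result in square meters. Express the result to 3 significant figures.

626.1 ha = 6.26100 × 10^6 m² and 2.760 mi² = 7.14837 × 10^6 m².
6.26100 × 10^6 + 7.14837 × 10^6 ≈ 1.34 × 10^7 m².

1.34 × 10^7 square meters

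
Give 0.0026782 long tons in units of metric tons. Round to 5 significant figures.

0.0027212 t

1 long ton = 1.01605 t.
0.0026782 × 1.01605 ≈ 0.0027212 t.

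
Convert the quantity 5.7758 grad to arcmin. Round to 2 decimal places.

311.89 arcmin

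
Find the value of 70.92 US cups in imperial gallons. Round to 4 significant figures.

1 US cup = 0.0520421 imp gal.
70.92 × 0.0520421 ≈ 3.691 imp gal.

3.691 imperial gallons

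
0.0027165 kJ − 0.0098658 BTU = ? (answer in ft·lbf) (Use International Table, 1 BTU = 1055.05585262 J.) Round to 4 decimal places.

-5.6737 ft·lbf

0.0027165 kJ = 2.00359 ft·lbf and 0.0098658 BTU = 7.67726 ft·lbf.
2.00359 − 7.67726 ≈ -5.6737 ft·lbf.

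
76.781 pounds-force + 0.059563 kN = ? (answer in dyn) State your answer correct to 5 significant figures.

4.0110e+7 dynes

76.781 lbf = 3.41539e+7 dyn and 0.059563 kN = 5.95630e+6 dyn.
3.41539e+7 + 5.95630e+6 ≈ 4.0110e+7 dyn.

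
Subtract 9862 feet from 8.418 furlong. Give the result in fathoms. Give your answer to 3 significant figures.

-718 fathoms

8.418 furlong = 925.980 fathom and 9862 ft = 1643.67 fathom.
925.980 − 1643.67 ≈ -718 fathom.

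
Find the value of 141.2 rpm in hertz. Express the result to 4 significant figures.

2.353 hertz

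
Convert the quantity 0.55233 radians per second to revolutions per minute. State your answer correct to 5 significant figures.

1 radian per second = 9.54930 rpm.
Thus 0.55233 × 9.54930 ≈ 5.2744 rpm.

5.2744 revolutions per minute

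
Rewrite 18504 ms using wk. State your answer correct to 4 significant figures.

3.060e-5 wk

1 millisecond = 1.65344e-9 wk.
So 18504 × 1.65344e-9 ≈ 3.060e-5 wk.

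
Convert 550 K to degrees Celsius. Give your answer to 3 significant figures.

K = °C + 273.15.
Applying the formula gives 277 °C.

277 degrees Celsius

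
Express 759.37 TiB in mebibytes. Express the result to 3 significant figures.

1 TiB = 1.04858e+6 mebibytes.
Thus 759.37 × 1.04858e+6 ≈ 7.96e+8 MiB.

7.96e+8 mebibytes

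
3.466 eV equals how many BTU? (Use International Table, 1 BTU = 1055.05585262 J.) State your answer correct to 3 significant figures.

5.26 × 10^-22 BTU

1 electronvolt = 1.51857 × 10^-22 BTU.
3.466 × 1.51857 × 10^-22 ≈ 5.26 × 10^-22 BTU.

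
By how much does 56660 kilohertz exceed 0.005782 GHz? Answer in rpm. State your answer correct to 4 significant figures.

56660 kHz = 3.39960 × 10^9 rpm and 0.005782 GHz = 3.46920 × 10^8 rpm.
3.39960 × 10^9 − 3.46920 × 10^8 ≈ 3.053 × 10^9 rpm.

3.053 × 10^9 rpm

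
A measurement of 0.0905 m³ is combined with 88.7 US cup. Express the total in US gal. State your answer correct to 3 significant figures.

29.5 US gal

0.0905 m³ = 23.9076 US gal and 88.7 US cup = 5.54375 US gal.
23.9076 + 5.54375 ≈ 29.5 US gal.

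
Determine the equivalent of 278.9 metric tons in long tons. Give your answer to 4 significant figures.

274.5 long tons

1 metric ton = 0.984207 long tons.
Thus 278.9 × 0.984207 ≈ 274.5 long ton.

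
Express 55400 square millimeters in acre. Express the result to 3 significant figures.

1 mm² = 2.47105e-10 acre.
So 55400 × 2.47105e-10 ≈ 1.37e-5 acre.

1.37e-5 acres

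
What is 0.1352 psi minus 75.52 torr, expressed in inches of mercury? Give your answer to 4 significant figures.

-2.698 inHg

0.1352 psi = 0.275270 inHg and 75.52 torr = 2.97323 inHg.
0.275270 − 2.97323 ≈ -2.698 inHg.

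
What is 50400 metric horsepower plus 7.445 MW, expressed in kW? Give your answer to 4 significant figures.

44510 kilowatts

50400 PS = 37069.1 kW and 7.445 MW = 7445.00 kW.
37069.1 + 7445.00 ≈ 44510 kW.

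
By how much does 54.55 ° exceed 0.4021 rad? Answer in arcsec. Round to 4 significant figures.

54.55 ° = 196380 arcsec and 0.4021 rad = 82939.1 arcsec.
196380 − 82939.1 ≈ 113400 arcsec.

113400 arcsec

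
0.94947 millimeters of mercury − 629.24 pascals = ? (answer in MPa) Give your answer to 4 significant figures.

0.94947 mmHg = 0.000126586 MPa and 629.24 Pa = 0.000629240 MPa.
0.000126586 − 0.000629240 ≈ -0.0005027 MPa.

-0.0005027 MPa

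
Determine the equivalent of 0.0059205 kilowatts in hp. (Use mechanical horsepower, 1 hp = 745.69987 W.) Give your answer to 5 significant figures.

1 kW = 1.34102 hp.
Thus 0.0059205 × 1.34102 ≈ 0.0079395 hp.

0.0079395 hp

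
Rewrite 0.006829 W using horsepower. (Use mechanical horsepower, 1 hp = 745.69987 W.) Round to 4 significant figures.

1 watt = 0.00134102 horsepower.
So 0.006829 × 0.00134102 ≈ 9.158 × 10^-6 hp.

9.158 × 10^-6 hp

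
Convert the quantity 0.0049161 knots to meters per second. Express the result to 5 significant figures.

0.0025291 meters per second

1 knot = 0.514444 m/s.
Thus 0.0049161 × 0.514444 ≈ 0.0025291 m/s.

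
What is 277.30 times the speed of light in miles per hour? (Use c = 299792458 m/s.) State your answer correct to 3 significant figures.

1.86e+11 mph

1 speed of light = 6.70617e+8 mph.
So 277.30 × 6.70617e+8 ≈ 1.86e+11 mph.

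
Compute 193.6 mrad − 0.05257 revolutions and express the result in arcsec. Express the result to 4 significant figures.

193.6 mrad = 39932.9 arcsec and 0.05257 rev = 68130.7 arcsec.
39932.9 − 68130.7 ≈ -28200 arcsec.

-28200 arcsec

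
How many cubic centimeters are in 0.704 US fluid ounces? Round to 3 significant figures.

20.8 cm³

1 US fluid ounce = 29.5735 cubic centimeters.
0.704 × 29.5735 ≈ 20.8 cm³.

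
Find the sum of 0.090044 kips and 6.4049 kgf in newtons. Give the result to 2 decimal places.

463.35 newtons

0.090044 kip = 400.536 N and 6.4049 kgf = 62.8106 N.
400.536 + 62.8106 ≈ 463.35 N.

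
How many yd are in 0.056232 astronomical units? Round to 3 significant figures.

9.20 × 10^9 yd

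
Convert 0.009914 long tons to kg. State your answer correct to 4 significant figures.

1 long ton = 1016.05 kg.
Thus 0.009914 × 1016.05 ≈ 10.07 kg.

10.07 kilograms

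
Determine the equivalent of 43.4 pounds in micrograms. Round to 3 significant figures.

1 pound = 4.53592e+8 μg.
So 43.4 × 4.53592e+8 ≈ 1.97e+10 μg.

1.97e+10 μg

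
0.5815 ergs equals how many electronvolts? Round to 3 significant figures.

3.63e+11 eV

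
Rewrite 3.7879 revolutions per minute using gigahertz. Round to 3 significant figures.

1 rpm = 1.66667 × 10^-11 gigahertz.
3.7879 × 1.66667 × 10^-11 ≈ 6.31 × 10^-11 GHz.

6.31 × 10^-11 gigahertz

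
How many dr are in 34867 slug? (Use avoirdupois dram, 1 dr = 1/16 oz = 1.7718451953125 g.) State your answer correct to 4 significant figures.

1 slug = 8236.56 drams.
Thus 34867 × 8236.56 ≈ 2.872 × 10^8 dr.

2.872 × 10^8 dr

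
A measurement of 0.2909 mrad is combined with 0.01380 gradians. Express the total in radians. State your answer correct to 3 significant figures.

0.000508 radians

0.2909 mrad = 0.000290900 rad and 0.01380 grad = 0.000216770 rad.
0.000290900 + 0.000216770 ≈ 0.000508 rad.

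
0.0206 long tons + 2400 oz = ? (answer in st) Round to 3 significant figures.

0.0206 long ton = 3.29600 st and 2400 oz = 10.7143 st.
3.29600 + 10.7143 ≈ 14.0 st.

14.0 st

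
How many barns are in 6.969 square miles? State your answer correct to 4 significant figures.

1.805 × 10^35 barn

1 mi² = 2.58999 × 10^34 barn.
Thus 6.969 × 2.58999 × 10^34 ≈ 1.805 × 10^35 barn.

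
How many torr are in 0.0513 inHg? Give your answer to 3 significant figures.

1 inHg = 25.4000 torr.
Thus 0.0513 × 25.4000 ≈ 1.30 torr.

1.30 torr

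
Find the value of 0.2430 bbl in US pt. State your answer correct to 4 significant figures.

81.65 US pt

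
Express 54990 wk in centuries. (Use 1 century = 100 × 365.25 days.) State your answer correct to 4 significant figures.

1 wk = 0.000191650 century.
54990 × 0.000191650 ≈ 10.54 century.

10.54 centuries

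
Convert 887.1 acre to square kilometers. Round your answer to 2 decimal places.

3.59 km²

1 acre = 0.00404686 km².
Thus 887.1 × 0.00404686 ≈ 3.59 km².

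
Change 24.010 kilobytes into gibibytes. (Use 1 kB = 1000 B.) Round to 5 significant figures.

2.2361 × 10^-5 GiB

1 kilobyte = 9.31323 × 10^-7 GiB.
Then 24.010 × 9.31323 × 10^-7 ≈ 2.2361 × 10^-5 GiB.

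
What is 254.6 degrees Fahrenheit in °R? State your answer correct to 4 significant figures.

714.3 °R

°R = °F + 459.67.
Applying the formula gives 714.3 °R.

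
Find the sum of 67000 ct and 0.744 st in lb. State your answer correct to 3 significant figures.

67000 ct = 29.5419 lb and 0.744 st = 10.4160 lb.
29.5419 + 10.4160 ≈ 40.0 lb.

40.0 lb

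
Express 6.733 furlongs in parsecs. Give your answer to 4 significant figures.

4.390 × 10^-14 pc

1 furlong = 6.51941 × 10^-15 pc.
6.733 × 6.51941 × 10^-15 ≈ 4.390 × 10^-14 pc.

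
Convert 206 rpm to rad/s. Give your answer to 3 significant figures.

1 rpm = 0.104720 rad/s.
So 206 × 0.104720 ≈ 21.6 rad/s.

21.6 rad/s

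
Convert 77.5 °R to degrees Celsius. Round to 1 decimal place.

-230.1 °C

°R = (°C + 273.15) × 9/5.
Applying the formula gives -230.1 °C.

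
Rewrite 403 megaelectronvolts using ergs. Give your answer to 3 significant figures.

0.000646 erg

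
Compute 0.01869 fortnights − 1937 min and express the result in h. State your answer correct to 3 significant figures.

-26.0 h

0.01869 fortnight = 6.27984 h and 1937 min = 32.2833 h.
6.27984 − 32.2833 ≈ -26.0 h.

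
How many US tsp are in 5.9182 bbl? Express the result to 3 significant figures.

1 oil barrel = 32256.0 US teaspoons.
Then 5.9182 × 32256.0 ≈ 191000 US tsp.

191000 US teaspoons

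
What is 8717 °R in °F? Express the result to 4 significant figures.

8257 °F

°R = °F + 459.67.
Applying the formula gives 8257 °F.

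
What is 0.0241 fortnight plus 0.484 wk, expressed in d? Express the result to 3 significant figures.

0.0241 fortnight = 0.337400 d and 0.484 wk = 3.38800 d.
0.337400 + 3.38800 ≈ 3.73 d.

3.73 d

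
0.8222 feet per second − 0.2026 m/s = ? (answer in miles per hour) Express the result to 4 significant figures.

0.8222 ft/s = 0.560591 mph and 0.2026 m/s = 0.453203 mph.
0.560591 − 0.453203 ≈ 0.1074 mph.

0.1074 mph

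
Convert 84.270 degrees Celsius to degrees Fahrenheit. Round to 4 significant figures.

°F = °C × 9/5 + 32.
Applying the formula gives 183.7 °F.

183.7 °F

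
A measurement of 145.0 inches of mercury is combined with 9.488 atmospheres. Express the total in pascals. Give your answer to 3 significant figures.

145.0 inHg = 491026 Pa and 9.488 atm = 961372 Pa.
491026 + 961372 ≈ 1.45 × 10^6 Pa.

1.45 × 10^6 pascals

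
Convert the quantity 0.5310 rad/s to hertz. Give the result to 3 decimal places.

1 radian per second = 0.159155 hertz.
So 0.5310 × 0.159155 ≈ 0.085 Hz.

0.085 Hz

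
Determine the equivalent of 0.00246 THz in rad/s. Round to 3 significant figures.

1.55e+10 rad/s

1 terahertz = 6.28319e+12 radians per second.
0.00246 × 6.28319e+12 ≈ 1.55e+10 rad/s.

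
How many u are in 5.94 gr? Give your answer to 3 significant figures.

1 grain = 3.90228e+22 atomic mass units.
So 5.94 × 3.90228e+22 ≈ 2.32e+23 u.

2.32e+23 u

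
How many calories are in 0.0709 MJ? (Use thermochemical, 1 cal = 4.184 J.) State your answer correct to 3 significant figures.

1 megajoule = 239006 cal.
So 0.0709 × 239006 ≈ 16900 cal.

16900 calories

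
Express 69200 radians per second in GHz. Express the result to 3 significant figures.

1.10e-5 gigahertz

1 radian per second = 1.59155e-10 GHz.
Thus 69200 × 1.59155e-10 ≈ 1.10e-5 GHz.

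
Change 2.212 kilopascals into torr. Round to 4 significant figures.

16.59 torr

1 kPa = 7.50062 torr.
Then 2.212 × 7.50062 ≈ 16.59 torr.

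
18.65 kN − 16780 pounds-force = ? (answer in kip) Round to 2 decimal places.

-12.59 kip

18.65 kN = 4.19269 kip and 16780 lbf = 16.7800 kip.
4.19269 − 16.7800 ≈ -12.59 kip.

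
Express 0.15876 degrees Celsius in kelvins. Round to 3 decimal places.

K = °C + 273.15.
Applying the formula gives 273.309 K.

273.309 kelvins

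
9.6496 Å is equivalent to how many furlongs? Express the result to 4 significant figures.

4.797e-12 furlongs

1 angstrom = 4.97097e-13 furlong.
Thus 9.6496 × 4.97097e-13 ≈ 4.797e-12 furlong.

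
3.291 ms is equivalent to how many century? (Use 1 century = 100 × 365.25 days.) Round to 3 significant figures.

1.04 × 10^-12 centuries

1 ms = 3.16881 × 10^-13 century.
Thus 3.291 × 3.16881 × 10^-13 ≈ 1.04 × 10^-12 century.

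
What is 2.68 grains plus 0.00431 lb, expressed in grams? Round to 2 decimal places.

2.68 gr = 0.173661 g and 0.00431 lb = 1.95498 g.
0.173661 + 1.95498 ≈ 2.13 g.

2.13 grams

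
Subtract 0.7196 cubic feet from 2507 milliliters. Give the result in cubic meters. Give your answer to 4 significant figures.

-0.01787 m³

2507 mL = 0.00250700 m³ and 0.7196 ft³ = 0.0203768 m³.
0.00250700 − 0.0203768 ≈ -0.01787 m³.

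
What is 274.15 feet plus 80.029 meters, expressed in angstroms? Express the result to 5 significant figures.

1.6359 × 10^12 Å

274.15 ft = 8.35609 × 10^11 Å and 80.029 m = 8.00290 × 10^11 Å.
8.35609 × 10^11 + 8.00290 × 10^11 ≈ 1.6359 × 10^12 Å.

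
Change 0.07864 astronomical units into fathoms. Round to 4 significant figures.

1 au = 8.18011e+10 fathoms.
Thus 0.07864 × 8.18011e+10 ≈ 6.433e+9 fathom.

6.433e+9 fathom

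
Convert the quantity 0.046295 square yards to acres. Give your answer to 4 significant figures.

9.565e-6 acre

1 square yard = 0.000206612 acre.
Then 0.046295 × 0.000206612 ≈ 9.565e-6 acre.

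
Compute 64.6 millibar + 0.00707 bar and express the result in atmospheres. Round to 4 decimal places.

64.6 mbar = 0.0637552 atm and 0.00707 bar = 0.00697755 atm.
0.0637552 + 0.00697755 ≈ 0.0707 atm.

0.0707 atm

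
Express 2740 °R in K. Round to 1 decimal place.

1522.2 kelvins

°R = K × 9/5.
Applying the formula gives 1522.2 K.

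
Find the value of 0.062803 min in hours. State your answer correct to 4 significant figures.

0.001047 h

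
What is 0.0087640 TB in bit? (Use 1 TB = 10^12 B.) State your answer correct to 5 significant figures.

7.0112 × 10^10 bit

1 TB = 8.00000 × 10^12 bit.
So 0.0087640 × 8.00000 × 10^12 ≈ 7.0112 × 10^10 bit.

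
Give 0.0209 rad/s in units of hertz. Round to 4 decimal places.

0.0033 Hz

1 rad/s = 0.159155 Hz.
So 0.0209 × 0.159155 ≈ 0.0033 Hz.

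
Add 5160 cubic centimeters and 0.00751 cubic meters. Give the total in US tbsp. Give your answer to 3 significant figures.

5160 cm³ = 348.961 US tbsp and 0.00751 m³ = 507.887 US tbsp.
348.961 + 507.887 ≈ 857 US tbsp.

857 US tablespoons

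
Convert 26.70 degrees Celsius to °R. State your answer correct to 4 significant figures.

°R = (°C + 273.15) × 9/5.
Applying the formula gives 539.7 °R.

539.7 °R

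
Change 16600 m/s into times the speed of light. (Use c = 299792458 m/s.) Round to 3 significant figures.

1 m/s = 3.33564 × 10^-9 times the speed of light.
Thus 16600 × 3.33564 × 10^-9 ≈ 5.54 × 10^-5 c.

5.54 × 10^-5 c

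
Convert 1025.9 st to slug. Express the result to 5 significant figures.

446.40 slugs

1 st = 0.435133 slug.
So 1025.9 × 0.435133 ≈ 446.40 slug.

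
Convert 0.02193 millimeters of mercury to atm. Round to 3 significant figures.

2.89 × 10^-5 atmospheres

1 millimeter of mercury = 0.00131579 atm.
0.02193 × 0.00131579 ≈ 2.89 × 10^-5 atm.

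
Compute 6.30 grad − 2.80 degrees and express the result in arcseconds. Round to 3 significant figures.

6.30 grad = 20412.0 arcsec and 2.80 ° = 10080.0 arcsec.
20412.0 − 10080.0 ≈ 10300 arcsec.

10300 arcsec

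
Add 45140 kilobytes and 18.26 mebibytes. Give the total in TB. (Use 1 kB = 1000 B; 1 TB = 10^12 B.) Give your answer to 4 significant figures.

45140 kB = 4.51400e-5 TB and 18.26 MiB = 1.91470e-5 TB.
4.51400e-5 + 1.91470e-5 ≈ 6.429e-5 TB.

6.429e-5 TB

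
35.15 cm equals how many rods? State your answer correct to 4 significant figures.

0.06989 rod

1 centimeter = 0.00198839 rod.
35.15 × 0.00198839 ≈ 0.06989 rod.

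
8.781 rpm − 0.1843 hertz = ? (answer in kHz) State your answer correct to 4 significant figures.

8.781 rpm = 0.000146350 kHz and 0.1843 Hz = 0.000184300 kHz.
0.000146350 − 0.000184300 ≈ -3.795e-5 kHz.

-3.795e-5 kHz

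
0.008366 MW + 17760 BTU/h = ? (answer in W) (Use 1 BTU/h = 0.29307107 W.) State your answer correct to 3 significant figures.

13600 W

0.008366 MW = 8366.00 W and 17760 BTU/h = 5204.94 W.
8366.00 + 5204.94 ≈ 13600 W.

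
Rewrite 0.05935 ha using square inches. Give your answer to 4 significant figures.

919900 square inches

1 ha = 1.55000 × 10^7 square inches.
So 0.05935 × 1.55000 × 10^7 ≈ 919900 in².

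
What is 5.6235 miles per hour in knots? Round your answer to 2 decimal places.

4.89 knots

1 mph = 0.868976 kn.
Thus 5.6235 × 0.868976 ≈ 4.89 kn.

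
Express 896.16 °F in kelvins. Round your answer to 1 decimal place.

753.2 K

K = (°F + 459.67) × 5/9.
Applying the formula gives 753.2 K.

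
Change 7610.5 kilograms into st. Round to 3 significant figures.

1200 st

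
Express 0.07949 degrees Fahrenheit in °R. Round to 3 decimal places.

°R = °F + 459.67.
Applying the formula gives 459.749 °R.

459.749 °R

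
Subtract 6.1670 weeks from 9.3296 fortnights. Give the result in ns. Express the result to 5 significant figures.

7.5553 × 10^15 nanoseconds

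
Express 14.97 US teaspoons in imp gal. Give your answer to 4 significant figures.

1 US tsp = 0.00108421 imp gal.
Then 14.97 × 0.00108421 ≈ 0.01623 imp gal.

0.01623 imp gal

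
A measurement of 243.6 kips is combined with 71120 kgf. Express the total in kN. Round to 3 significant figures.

1780 kN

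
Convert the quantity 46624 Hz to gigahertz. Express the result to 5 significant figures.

1 Hz = 1.00000e-9 GHz.
So 46624 × 1.00000e-9 ≈ 4.6624e-5 GHz.

4.6624e-5 GHz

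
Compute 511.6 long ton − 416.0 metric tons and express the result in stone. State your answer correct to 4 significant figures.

511.6 long ton = 81856.0 st and 416.0 t = 65508.8 st.
81856.0 − 65508.8 ≈ 16350 st.

16350 stone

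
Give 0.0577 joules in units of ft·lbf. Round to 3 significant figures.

0.0426 ft·lbf

1 joule = 0.737562 ft·lbf.
Thus 0.0577 × 0.737562 ≈ 0.0426 ft·lbf.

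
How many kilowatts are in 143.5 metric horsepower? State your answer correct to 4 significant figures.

105.5 kW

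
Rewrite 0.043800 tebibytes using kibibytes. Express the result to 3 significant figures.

4.70e+7 KiB

1 tebibyte = 1.07374e+9 KiB.
So 0.043800 × 1.07374e+9 ≈ 4.70e+7 KiB.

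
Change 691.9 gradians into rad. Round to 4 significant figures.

10.87 radians

1 grad = 0.0157080 rad.
Thus 691.9 × 0.0157080 ≈ 10.87 rad.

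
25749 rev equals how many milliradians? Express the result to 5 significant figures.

1 rev = 6283.19 milliradians.
Thus 25749 × 6283.19 ≈ 1.6179 × 10^8 mrad.

1.6179 × 10^8 mrad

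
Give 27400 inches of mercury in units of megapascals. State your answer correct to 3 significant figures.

1 inHg = 0.00338639 megapascals.
27400 × 0.00338639 ≈ 92.8 MPa.

92.8 megapascals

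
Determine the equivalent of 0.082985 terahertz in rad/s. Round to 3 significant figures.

5.21 × 10^11 rad/s

1 terahertz = 6.28319 × 10^12 rad/s.
0.082985 × 6.28319 × 10^12 ≈ 5.21 × 10^11 rad/s.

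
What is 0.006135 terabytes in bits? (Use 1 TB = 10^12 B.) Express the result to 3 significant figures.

4.91e+10 bits

1 terabyte = 8.00000e+12 bit.
So 0.006135 × 8.00000e+12 ≈ 4.91e+10 bit.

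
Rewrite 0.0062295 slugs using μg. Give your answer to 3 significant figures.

1 slug = 1.45939 × 10^10 μg.
Then 0.0062295 × 1.45939 × 10^10 ≈ 9.09 × 10^7 μg.

9.09 × 10^7 μg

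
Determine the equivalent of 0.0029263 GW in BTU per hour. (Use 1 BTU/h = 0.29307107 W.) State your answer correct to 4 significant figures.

9.985e+6 BTU/h

1 gigawatt = 3.41214e+9 BTU/h.
Thus 0.0029263 × 3.41214e+9 ≈ 9.985e+6 BTU/h.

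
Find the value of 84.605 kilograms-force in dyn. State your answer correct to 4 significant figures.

1 kgf = 980665 dyn.
84.605 × 980665 ≈ 8.297e+7 dyn.

8.297e+7 dynes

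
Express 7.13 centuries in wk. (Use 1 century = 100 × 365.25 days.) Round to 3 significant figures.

1 century = 5217.86 weeks.
Then 7.13 × 5217.86 ≈ 37200 wk.

37200 weeks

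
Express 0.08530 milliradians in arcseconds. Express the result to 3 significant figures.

17.6 arcseconds

1 mrad = 206.265 arcseconds.
0.08530 × 206.265 ≈ 17.6 arcsec.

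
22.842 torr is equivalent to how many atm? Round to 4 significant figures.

0.03006 atm

1 torr = 0.00131579 atm.
Then 22.842 × 0.00131579 ≈ 0.03006 atm.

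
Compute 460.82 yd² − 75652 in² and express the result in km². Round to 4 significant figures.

460.82 yd² = 0.000385304 km² and 75652 in² = 4.88076e-5 km².
0.000385304 − 4.88076e-5 ≈ 0.0003365 km².

0.0003365 km²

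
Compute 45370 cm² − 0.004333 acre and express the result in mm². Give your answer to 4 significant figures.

-1.300 × 10^7 mm²

45370 cm² = 4.53700 × 10^6 mm² and 0.004333 acre = 1.75350 × 10^7 mm².
4.53700 × 10^6 − 1.75350 × 10^7 ≈ -1.300 × 10^7 mm².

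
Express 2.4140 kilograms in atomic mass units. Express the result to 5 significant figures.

1 kilogram = 6.02214e+26 atomic mass units.
Thus 2.4140 × 6.02214e+26 ≈ 1.4537e+27 u.

1.4537e+27 u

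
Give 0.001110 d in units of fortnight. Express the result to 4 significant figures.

7.929 × 10^-5 fortnights

1 day = 0.0714286 fortnight.
0.001110 × 0.0714286 ≈ 7.929 × 10^-5 fortnight.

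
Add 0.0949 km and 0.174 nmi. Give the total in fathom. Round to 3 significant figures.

0.0949 km = 51.8920 fathom and 0.174 nmi = 176.207 fathom.
51.8920 + 176.207 ≈ 228 fathom.

228 fathoms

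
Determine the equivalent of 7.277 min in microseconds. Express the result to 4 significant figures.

1 min = 6.00000 × 10^7 μs.
So 7.277 × 6.00000 × 10^7 ≈ 4.366 × 10^8 μs.

4.366 × 10^8 microseconds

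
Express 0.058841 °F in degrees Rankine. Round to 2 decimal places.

459.73 degrees Rankine

°R = °F + 459.67.
Applying the formula gives 459.73 °R.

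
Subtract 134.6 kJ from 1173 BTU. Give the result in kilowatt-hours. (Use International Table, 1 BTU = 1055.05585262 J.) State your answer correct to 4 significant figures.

0.3064 kWh

1173 BTU = 0.343772 kWh and 134.6 kJ = 0.0373889 kWh.
0.343772 − 0.0373889 ≈ 0.3064 kWh.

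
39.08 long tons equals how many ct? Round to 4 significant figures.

1 long ton = 5.08023e+6 carats.
Thus 39.08 × 5.08023e+6 ≈ 1.985e+8 ct.

1.985e+8 carats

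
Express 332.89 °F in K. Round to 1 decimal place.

440.3 K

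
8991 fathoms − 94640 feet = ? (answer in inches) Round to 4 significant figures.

-488300 in

8991 fathom = 647352 in and 94640 ft = 1.13568e+6 in.
647352 − 1.13568e+6 ≈ -488300 in.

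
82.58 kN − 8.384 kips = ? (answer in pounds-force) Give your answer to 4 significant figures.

10180 lbf

82.58 kN = 18564.7 lbf and 8.384 kip = 8384.00 lbf.
18564.7 − 8384.00 ≈ 10180 lbf.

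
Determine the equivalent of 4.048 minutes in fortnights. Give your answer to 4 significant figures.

1 min = 4.96032e-5 fortnight.
Thus 4.048 × 4.96032e-5 ≈ 0.0002008 fortnight.

0.0002008 fortnights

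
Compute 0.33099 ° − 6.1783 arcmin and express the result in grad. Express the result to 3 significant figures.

0.33099 ° = 0.367767 grad and 6.1783 arcmin = 0.114413 grad.
0.367767 − 0.114413 ≈ 0.253 grad.

0.253 gradians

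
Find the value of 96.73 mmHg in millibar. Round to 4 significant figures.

1 millimeter of mercury = 1.33322 mbar.
Thus 96.73 × 1.33322 ≈ 129.0 mbar.

129.0 millibar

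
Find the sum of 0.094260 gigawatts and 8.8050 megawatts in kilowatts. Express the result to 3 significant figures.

0.094260 GW = 94260.0 kW and 8.8050 MW = 8805.00 kW.
94260.0 + 8805.00 ≈ 103000 kW.

103000 kilowatts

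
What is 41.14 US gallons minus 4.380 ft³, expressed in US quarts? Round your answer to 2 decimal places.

33.50 US qt

41.14 US gal = 164.560 US qt and 4.380 ft³ = 131.059 US qt.
164.560 − 131.059 ≈ 33.50 US qt.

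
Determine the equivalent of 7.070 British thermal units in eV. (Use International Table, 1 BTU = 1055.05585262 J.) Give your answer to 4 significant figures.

4.656 × 10^22 eV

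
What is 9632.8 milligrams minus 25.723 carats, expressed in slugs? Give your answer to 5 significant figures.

0.00030754 slug

9632.8 mg = 0.000660056 slug and 25.723 ct = 0.000352517 slug.
0.000660056 − 0.000352517 ≈ 0.00030754 slug.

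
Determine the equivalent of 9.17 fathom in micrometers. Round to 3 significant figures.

1 fathom = 1.82880e+6 μm.
9.17 × 1.82880e+6 ≈ 1.68e+7 μm.

1.68e+7 micrometers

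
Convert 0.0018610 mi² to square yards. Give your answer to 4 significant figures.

5765 yd²

1 mi² = 3.09760 × 10^6 yd².
0.0018610 × 3.09760 × 10^6 ≈ 5765 yd².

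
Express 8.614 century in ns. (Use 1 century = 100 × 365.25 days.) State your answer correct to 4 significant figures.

2.718e+19 nanoseconds

1 century = 3.15576e+18 ns.
8.614 × 3.15576e+18 ≈ 2.718e+19 ns.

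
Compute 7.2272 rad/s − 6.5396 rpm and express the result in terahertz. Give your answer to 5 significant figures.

7.2272 rad/s = 1.150245 × 10^-12 THz and 6.5396 rpm = 1.089933 × 10^-13 THz.
1.150245 × 10^-12 − 1.089933 × 10^-13 ≈ 1.0413 × 10^-12 THz.

1.0413 × 10^-12 THz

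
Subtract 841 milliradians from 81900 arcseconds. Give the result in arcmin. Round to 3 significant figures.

81900 arcsec = 1365.00 arcmin and 841 mrad = 2891.15 arcmin.
1365.00 − 2891.15 ≈ -1530 arcmin.

-1530 arcminutes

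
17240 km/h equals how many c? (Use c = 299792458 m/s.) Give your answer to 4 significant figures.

1.597 × 10^-5 times the speed of light

1 km/h = 9.26567 × 10^-10 times the speed of light.
17240 × 9.26567 × 10^-10 ≈ 1.597 × 10^-5 c.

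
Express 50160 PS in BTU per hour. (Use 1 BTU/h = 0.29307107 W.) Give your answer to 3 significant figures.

1 PS = 2509.63 BTU/h.
Thus 50160 × 2509.63 ≈ 1.26e+8 BTU/h.

1.26e+8 BTU/h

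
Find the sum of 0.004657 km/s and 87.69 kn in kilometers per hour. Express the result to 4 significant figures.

0.004657 km/s = 16.7652 km/h and 87.69 kn = 162.402 km/h.
16.7652 + 162.402 ≈ 179.2 km/h.

179.2 kilometers per hour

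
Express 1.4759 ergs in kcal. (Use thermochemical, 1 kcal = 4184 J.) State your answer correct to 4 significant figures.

1 erg = 2.39006 × 10^-11 kcal.
Thus 1.4759 × 2.39006 × 10^-11 ≈ 3.527 × 10^-11 kcal.

3.527 × 10^-11 kilocalories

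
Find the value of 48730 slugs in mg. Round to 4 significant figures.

7.112 × 10^11 milligrams

1 slug = 1.45939 × 10^7 mg.
Thus 48730 × 1.45939 × 10^7 ≈ 7.112 × 10^11 mg.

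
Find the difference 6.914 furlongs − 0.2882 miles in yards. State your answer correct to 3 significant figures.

6.914 furlong = 1521.08 yd and 0.2882 mi = 507.232 yd.
1521.08 − 507.232 ≈ 1010 yd.

1010 yd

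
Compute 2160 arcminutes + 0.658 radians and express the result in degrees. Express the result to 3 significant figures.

73.7 degrees

2160 arcmin = 36.0000 ° and 0.658 rad = 37.7006 °.
36.0000 + 37.7006 ≈ 73.7 °.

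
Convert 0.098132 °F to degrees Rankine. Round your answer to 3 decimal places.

459.768 degrees Rankine

°R = °F + 459.67.
Applying the formula gives 459.768 °R.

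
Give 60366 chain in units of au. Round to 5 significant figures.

8.1176e-6 astronomical units

1 chain = 1.34473e-10 au.
So 60366 × 1.34473e-10 ≈ 8.1176e-6 au.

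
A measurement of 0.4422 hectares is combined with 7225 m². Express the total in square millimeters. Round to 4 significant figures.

1.165 × 10^10 square millimeters

0.4422 ha = 4.42200 × 10^9 mm² and 7225 m² = 7.22500 × 10^9 mm².
4.42200 × 10^9 + 7.22500 × 10^9 ≈ 1.165 × 10^10 mm².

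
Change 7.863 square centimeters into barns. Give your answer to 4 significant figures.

1 square centimeter = 1.00000e+24 barns.
Thus 7.863 × 1.00000e+24 ≈ 7.863e+24 barn.

7.863e+24 barn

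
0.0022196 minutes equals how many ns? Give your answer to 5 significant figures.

1.3318 × 10^8 nanoseconds

1 minute = 6.00000 × 10^10 nanoseconds.
Thus 0.0022196 × 6.00000 × 10^10 ≈ 1.3318 × 10^8 ns.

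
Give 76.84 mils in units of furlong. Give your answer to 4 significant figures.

1 mil = 1.26263 × 10^-7 furlongs.
Thus 76.84 × 1.26263 × 10^-7 ≈ 9.702 × 10^-6 furlong.

9.702 × 10^-6 furlong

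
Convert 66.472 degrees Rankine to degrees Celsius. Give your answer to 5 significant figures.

-236.22 °C

°R = (°C + 273.15) × 9/5.
Applying the formula gives -236.22 °C.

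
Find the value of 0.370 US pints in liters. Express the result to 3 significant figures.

0.175 L

1 US pint = 0.473176 liters.
Then 0.370 × 0.473176 ≈ 0.175 L.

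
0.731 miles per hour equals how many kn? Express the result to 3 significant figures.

0.635 kn

1 mph = 0.868976 knots.
So 0.731 × 0.868976 ≈ 0.635 kn.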